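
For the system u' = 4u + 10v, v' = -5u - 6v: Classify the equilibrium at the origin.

stable spiral

A = [[4,10],[-5,-6]]; det(A-λI) = λ^2 + 2λ + 26.
λ = -1 ± 5i: negative real part.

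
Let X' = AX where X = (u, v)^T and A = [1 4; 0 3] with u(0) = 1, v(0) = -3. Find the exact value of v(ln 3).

-81

A = [[1,4],[0,3]]; eigenvalues λ = 1, 3.
Eigenvectors: (-1,0) for λ=1, (-2,-1) for λ=3.
From the initial condition, c_1 = -7, c_2 = 3.
v(ln 3) = (-7)(3^1)(0) + (3)(3^3)(-1) = -81.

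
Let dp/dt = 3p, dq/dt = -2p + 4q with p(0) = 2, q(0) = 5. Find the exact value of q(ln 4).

A = [[3,0],[-2,4]]; eigenvalues λ = 3, 4.
Eigenvectors: (1,2) for λ=3, (0,-1) for λ=4.
From the initial condition, c_1 = 2, c_2 = -1.
q(ln 4) = (2)(4^3)(2) + (-1)(4^4)(-1) = 512.

512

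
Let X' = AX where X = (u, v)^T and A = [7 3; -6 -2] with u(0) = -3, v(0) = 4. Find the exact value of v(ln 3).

168

A = [[7,3],[-6,-2]]; eigenvalues λ = 1, 4.
Eigenvectors: (1,-2) for λ=1, (1,-1) for λ=4.
From the initial condition, c_1 = -1, c_2 = -2.
v(ln 3) = (-1)(3^1)(-2) + (-2)(3^4)(-1) = 168.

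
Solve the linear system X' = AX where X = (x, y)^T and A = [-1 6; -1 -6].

Coefficient matrix A = [[-1, 6], [-1, -6]].
Characteristic polynomial det(A - λI) = λ^2 + 7λ + 12 = 0.
Eigenvalues λ = -3, -4.
For λ=-3: (A-λI) row 1 is [2, 6], so an eigenvector is (-3, 1).
For λ=-4: (A-λI) row 1 is [3, 6], so an eigenvector is (2, -1).
General solution: K_1e^(-3t)(-3,1) + K_2e^(-4t)(2,-1).

x(t) = -3K_1e^(-3t) + 2K_2e^(-4t), y(t) = K_1e^(-3t) - K_2e^(-4t)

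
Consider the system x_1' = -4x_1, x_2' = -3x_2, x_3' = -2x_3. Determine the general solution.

x_1(t) = -K_3e^(-4t), x_2(t) = K_1e^(-3t), x_3(t) = K_2e^(-2t)

Coefficient matrix A = [[-4, 0, 0], [0, -3, 0], [0, 0, -2]].
det(A - λI) = 0 gives eigenvalues λ = -3, -2, -4.
For λ=-3: eigenvector (0,1,0).
For λ=-2: eigenvector (0,0,1).
For λ=-4: eigenvector (-1,0,0).
General solution: K_1e^(-3t)(0,1,0) + K_2e^(-2t)(0,0,1) + K_3e^(-4t)(-1,0,0).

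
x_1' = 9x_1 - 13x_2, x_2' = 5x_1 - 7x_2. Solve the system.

x_1(t) = -3K_1e^(t)sin(t) - 2K_1e^(t)cos(t) - 2K_2e^(t)sin(t) + 3K_2e^(t)cos(t), x_2(t) = -2K_1e^(t)sin(t) - K_1e^(t)cos(t) - K_2e^(t)sin(t) + 2K_2e^(t)cos(t)

Coefficient matrix A = [[9, -13], [5, -7]].
Characteristic polynomial det(A - λI) = λ^2 - 2λ + 2 = 0.
Eigenvalues λ = 1 ± i (complex conjugate pair).
For λ=1+i: an eigenvector is (-2,-1) - i(-3,-2) = (-2 + 3i, -1 + 2i).
A real fundamental pair from Re and Im of e^((1+i)t)v: X_1 = e^(t)(cos(t)·(-2,-1) + sin(t)·(-3,-2)), X_2 = e^(t)(sin(t)·(-2,-1) - cos(t)·(-3,-2)).
General solution: K_1X_1 + K_2X_2.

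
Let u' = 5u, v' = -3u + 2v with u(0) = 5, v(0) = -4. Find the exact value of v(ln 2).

A = [[5,0],[-3,2]]; eigenvalues λ = 2, 5.
Eigenvectors: (0,-1) for λ=2, (-1,1) for λ=5.
From the initial condition, c_1 = -1, c_2 = -5.
v(ln 2) = (-1)(2^2)(-1) + (-5)(2^5)(1) = -156.

-156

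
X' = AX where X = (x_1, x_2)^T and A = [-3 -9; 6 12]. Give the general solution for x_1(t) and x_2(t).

Coefficient matrix A = [[-3, -9], [6, 12]].
Characteristic polynomial det(A - λI) = λ^2 - 9λ + 18 = 0.
Eigenvalues λ = 6, 3.
For λ=6: (A-λI) row 1 is [-9, -9], so an eigenvector is (-1, 1).
For λ=3: (A-λI) row 1 is [-6, -9], so an eigenvector is (-3, 2).
General solution: c_1e^(6t)(-1,1) + c_2e^(3t)(-3,2).

x_1(t) = -c_1e^(6t) - 3c_2e^(3t), x_2(t) = c_1e^(6t) + 2c_2e^(3t)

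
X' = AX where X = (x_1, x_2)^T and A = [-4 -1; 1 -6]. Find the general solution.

x_1(t) = C_1e^(-5t) + C_2te^(-5t) - C_2e^(-5t), x_2(t) = C_1e^(-5t) + C_2te^(-5t) - 2C_2e^(-5t)

Coefficient matrix A = [[-4, -1], [1, -6]].
Characteristic polynomial det(A - λI) = λ^2 + 10λ + 25 = 0.
Single eigenvalue λ = -5 with algebraic multiplicity 2.
Eigenvector v = (1,1); generalized eigenvector w with (A-λI)w=v is (-1,-2).
General solution: e^(-5t)[C_1·v + C_2·(t·v + w)].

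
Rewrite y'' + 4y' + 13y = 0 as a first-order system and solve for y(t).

y(t) = C_1e^(-2t)cos(3t) + C_2e^(-2t)sin(3t)

Let x_1 = y, x_2 = y'. Then x_1' = x_2 and x_2' = -13x_1 - 4x_2.
A = [[0,1],[-13,-4]]; det(A-λI) = λ^2 + 4λ + 13.
Eigenvalues λ = -2 ± 3i.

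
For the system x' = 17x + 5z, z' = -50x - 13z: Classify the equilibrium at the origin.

A = [[17,5],[-50,-13]]; det(A-λI) = λ^2 - 4λ + 29.
λ = 2 ± 5i: positive real part.

unstable spiral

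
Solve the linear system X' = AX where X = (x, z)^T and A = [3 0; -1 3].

x(t) = C_2e^(3t), z(t) = -C_1e^(3t) - C_2te^(3t) - 3C_2e^(3t)

Coefficient matrix A = [[3, 0], [-1, 3]].
Characteristic polynomial det(A - λI) = λ^2 - 6λ + 9 = 0.
Single eigenvalue λ = 3 with algebraic multiplicity 2.
Eigenvector v = (0,-1); generalized eigenvector w with (A-λI)w=v is (1,-3).
General solution: e^(3t)[C_1·v + C_2·(t·v + w)].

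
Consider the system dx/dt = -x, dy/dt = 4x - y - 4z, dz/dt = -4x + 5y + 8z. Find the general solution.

x(t) = c_1e^(-t), y(t) = -c_1e^(-t) - 4c_2e^(4t) - c_3e^(3t), z(t) = c_1e^(-t) + 5c_2e^(4t) + c_3e^(3t)

Coefficient matrix A = [[-1, 0, 0], [4, -1, -4], [-4, 5, 8]].
det(A - λI) = 0 gives eigenvalues λ = -1, 4, 3.
For λ=-1: eigenvector (1,-1,1).
For λ=4: eigenvector (0,-4,5).
For λ=3: eigenvector (0,-1,1).
General solution: c_1e^(-t)(1,-1,1) + c_2e^(4t)(0,-4,5) + c_3e^(3t)(0,-1,1).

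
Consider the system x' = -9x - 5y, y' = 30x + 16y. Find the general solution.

Coefficient matrix A = [[-9, -5], [30, 16]].
Characteristic polynomial det(A - λI) = λ^2 - 7λ + 6 = 0.
Eigenvalues λ = 1, 6.
For λ=1: (A-λI) row 1 is [-10, -5], so an eigenvector is (-1, 2).
For λ=6: (A-λI) row 1 is [-15, -5], so an eigenvector is (-1, 3).
General solution: K_1e^(t)(-1,2) + K_2e^(6t)(-1,3).

x(t) = -K_1e^(t) - K_2e^(6t), y(t) = 2K_1e^(t) + 3K_2e^(6t)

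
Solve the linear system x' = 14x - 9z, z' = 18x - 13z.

Coefficient matrix A = [[14, -9], [18, -13]].
Characteristic polynomial det(A - λI) = λ^2 - λ - 20 = 0.
Eigenvalues λ = 5, -4.
For λ=5: (A-λI) row 1 is [9, -9], so an eigenvector is (1, 1).
For λ=-4: (A-λI) row 1 is [18, -9], so an eigenvector is (1, 2).
General solution: c_1e^(5t)(1,1) + c_2e^(-4t)(1,2).

x(t) = c_1e^(5t) + c_2e^(-4t), z(t) = c_1e^(5t) + 2c_2e^(-4t)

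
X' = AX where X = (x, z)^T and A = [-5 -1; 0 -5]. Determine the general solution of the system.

x(t) = -C_1e^(-5t) - C_2te^(-5t) - 2C_2e^(-5t), z(t) = C_2e^(-5t)

Coefficient matrix A = [[-5, -1], [0, -5]].
Characteristic polynomial det(A - λI) = λ^2 + 10λ + 25 = 0.
Single eigenvalue λ = -5 with algebraic multiplicity 2.
Eigenvector v = (-1,0); generalized eigenvector w with (A-λI)w=v is (-2,1).
General solution: e^(-5t)[C_1·v + C_2·(t·v + w)].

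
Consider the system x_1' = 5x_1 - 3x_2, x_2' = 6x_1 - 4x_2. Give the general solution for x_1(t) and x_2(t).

x_1(t) = -K_1e^(-t) - K_2e^(2t), x_2(t) = -2K_1e^(-t) - K_2e^(2t)

Coefficient matrix A = [[5, -3], [6, -4]].
Characteristic polynomial det(A - λI) = λ^2 - λ - 2 = 0.
Eigenvalues λ = -1, 2.
For λ=-1: (A-λI) row 1 is [6, -3], so an eigenvector is (-1, -2).
For λ=2: (A-λI) row 1 is [3, -3], so an eigenvector is (-1, -1).
General solution: K_1e^(-t)(-1,-2) + K_2e^(2t)(-1,-1).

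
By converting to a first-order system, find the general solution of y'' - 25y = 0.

y(t) = c_1e^(-5t) + c_2e^(5t)

Let x_1 = y, x_2 = y'. Then x_1' = x_2 and x_2' = 25x_1.
A = [[0,1],[25,0]]; det(A-λI) = λ^2 - 25.
Eigenvalues λ = -5, 5 with eigenvectors (1,-5), (1,5).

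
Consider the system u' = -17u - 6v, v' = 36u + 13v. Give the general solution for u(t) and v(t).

u(t) = K_1e^(-5t) - K_2e^(t), v(t) = -2K_1e^(-5t) + 3K_2e^(t)

Coefficient matrix A = [[-17, -6], [36, 13]].
Characteristic polynomial det(A - λI) = λ^2 + 4λ - 5 = 0.
Eigenvalues λ = -5, 1.
For λ=-5: (A-λI) row 1 is [-12, -6], so an eigenvector is (1, -2).
For λ=1: (A-λI) row 1 is [-18, -6], so an eigenvector is (-1, 3).
General solution: K_1e^(-5t)(1,-2) + K_2e^(t)(-1,3).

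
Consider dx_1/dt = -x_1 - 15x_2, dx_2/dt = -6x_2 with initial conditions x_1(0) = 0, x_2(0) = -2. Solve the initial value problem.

Coefficient matrix A = [[-1, -15], [0, -6]].
Characteristic polynomial det(A - λI) = λ^2 + 7λ + 6 = 0.
Eigenvalues λ = -1, -6.
For λ=-1: (A-λI) row 1 is [0, -15], so an eigenvector is (-1, 0).
For λ=-6: (A-λI) row 1 is [5, -15], so an eigenvector is (3, 1).
General solution: c_1e^(-t)(-1,0) + c_2e^(-6t)(3,1).
Applying x_1(0)=0, x_2(0)=-2 gives c_1=-6, c_2=-2.

x_1(t) = 6e^(-t) - 6e^(-6t), x_2(t) = -2e^(-6t)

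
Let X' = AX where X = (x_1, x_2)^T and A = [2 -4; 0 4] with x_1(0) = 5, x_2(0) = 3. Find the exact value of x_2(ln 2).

A = [[2,-4],[0,4]]; eigenvalues λ = 4, 2.
Eigenvectors: (2,-1) for λ=4, (-1,0) for λ=2.
From the initial condition, c_1 = -3, c_2 = -11.
x_2(ln 2) = (-3)(2^4)(-1) + (-11)(2^2)(0) = 48.

48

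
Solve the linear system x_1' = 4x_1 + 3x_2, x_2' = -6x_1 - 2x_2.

Coefficient matrix A = [[4, 3], [-6, -2]].
Characteristic polynomial det(A - λI) = λ^2 - 2λ + 10 = 0.
Eigenvalues λ = 1 ± 3i (complex conjugate pair).
For λ=1+3i: an eigenvector is (0,-1) - i(-1,1) = (0 + i, -1 - i).
A real fundamental pair from Re and Im of e^((1+3i)t)v: X_1 = e^(t)(cos(3t)·(0,-1) + sin(3t)·(-1,1)), X_2 = e^(t)(sin(3t)·(0,-1) - cos(3t)·(-1,1)).
General solution: K_1X_1 + K_2X_2.

x_1(t) = -K_1e^(t)sin(3t) + K_2e^(t)cos(3t), x_2(t) = K_1e^(t)sin(3t) - K_1e^(t)cos(3t) - K_2e^(t)sin(3t) - K_2e^(t)cos(3t)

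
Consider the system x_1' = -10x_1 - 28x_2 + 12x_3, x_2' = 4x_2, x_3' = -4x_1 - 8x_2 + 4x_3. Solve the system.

x_1(t) = 3C_1e^(-2t) - 2C_2e^(4t) - 2C_3e^(-4t), x_2(t) = C_2e^(4t), x_3(t) = 2C_1e^(-2t) - C_3e^(-4t)

Coefficient matrix A = [[-10, -28, 12], [0, 4, 0], [-4, -8, 4]].
det(A - λI) = 0 gives eigenvalues λ = -2, 4, -4.
For λ=-2: eigenvector (3,0,2).
For λ=4: eigenvector (-2,1,0).
For λ=-4: eigenvector (-2,0,-1).
General solution: C_1e^(-2t)(3,0,2) + C_2e^(4t)(-2,1,0) + C_3e^(-4t)(-2,0,-1).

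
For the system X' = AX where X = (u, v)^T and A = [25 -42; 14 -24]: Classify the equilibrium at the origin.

saddle

A = [[25,-42],[14,-24]]; det(A-λI) = λ^2 - λ - 12.
λ = -3, 4: opposite signs.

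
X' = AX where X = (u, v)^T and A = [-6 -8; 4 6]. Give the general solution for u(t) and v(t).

Coefficient matrix A = [[-6, -8], [4, 6]].
Characteristic polynomial det(A - λI) = λ^2 - 4 = 0.
Eigenvalues λ = 2, -2.
For λ=2: (A-λI) row 1 is [-8, -8], so an eigenvector is (1, -1).
For λ=-2: (A-λI) row 1 is [-4, -8], so an eigenvector is (2, -1).
General solution: c_1e^(2t)(1,-1) + c_2e^(-2t)(2,-1).

u(t) = c_1e^(2t) + 2c_2e^(-2t), v(t) = -c_1e^(2t) - c_2e^(-2t)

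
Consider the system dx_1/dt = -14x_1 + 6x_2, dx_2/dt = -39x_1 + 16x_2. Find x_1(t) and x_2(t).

x_1(t) = -K_1e^(t)sin(3t) + K_1e^(t)cos(3t) + K_2e^(t)sin(3t) + K_2e^(t)cos(3t), x_2(t) = -3K_1e^(t)sin(3t) + 2K_1e^(t)cos(3t) + 2K_2e^(t)sin(3t) + 3K_2e^(t)cos(3t)

Coefficient matrix A = [[-14, 6], [-39, 16]].
Characteristic polynomial det(A - λI) = λ^2 - 2λ + 10 = 0.
Eigenvalues λ = 1 ± 3i (complex conjugate pair).
For λ=1+3i: an eigenvector is (1,2) - i(-1,-3) = (1 + i, 2 + 3i).
A real fundamental pair from Re and Im of e^((1+3i)t)v: X_1 = e^(t)(cos(3t)·(1,2) + sin(3t)·(-1,-3)), X_2 = e^(t)(sin(3t)·(1,2) - cos(3t)·(-1,-3)).
General solution: K_1X_1 + K_2X_2.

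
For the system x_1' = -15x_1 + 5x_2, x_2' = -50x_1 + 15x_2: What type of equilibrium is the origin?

center

A = [[-15,5],[-50,15]]; det(A-λI) = λ^2 + 25.
λ = 0 ± 5i: zero real part.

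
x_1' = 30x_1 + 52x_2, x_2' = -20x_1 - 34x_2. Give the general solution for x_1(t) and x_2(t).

x_1(t) = 3c_1e^(-2t)sin(4t) + 2c_1e^(-2t)cos(4t) + 2c_2e^(-2t)sin(4t) - 3c_2e^(-2t)cos(4t), x_2(t) = -2c_1e^(-2t)sin(4t) - c_1e^(-2t)cos(4t) - c_2e^(-2t)sin(4t) + 2c_2e^(-2t)cos(4t)

Coefficient matrix A = [[30, 52], [-20, -34]].
Characteristic polynomial det(A - λI) = λ^2 + 4λ + 20 = 0.
Eigenvalues λ = -2 ± 4i (complex conjugate pair).
For λ=-2+4i: an eigenvector is (2,-1) - i(3,-2) = (2 - 3i, -1 + 2i).
A real fundamental pair from Re and Im of e^((-2+4i)t)v: X_1 = e^(-2t)(cos(4t)·(2,-1) + sin(4t)·(3,-2)), X_2 = e^(-2t)(sin(4t)·(2,-1) - cos(4t)·(3,-2)).
General solution: c_1X_1 + c_2X_2.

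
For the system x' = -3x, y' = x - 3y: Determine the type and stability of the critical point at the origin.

stable improper node

A = [[-3,0],[1,-3]]; det(A-λI) = λ^2 + 6λ + 9.
repeated λ = -3 with a single eigenvector.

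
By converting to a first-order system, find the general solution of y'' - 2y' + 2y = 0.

y(t) = C_1e^(t)cos(t) + C_2e^(t)sin(t)

Let x_1 = y, x_2 = y'. Then x_1' = x_2 and x_2' = -2x_1 + 2x_2.
A = [[0,1],[-2,2]]; det(A-λI) = λ^2 - 2λ + 2.
Eigenvalues λ = 1 ± i.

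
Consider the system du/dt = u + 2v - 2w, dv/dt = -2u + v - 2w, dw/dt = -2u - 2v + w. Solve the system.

Coefficient matrix A = [[1, 2, -2], [-2, 1, -2], [-2, -2, 1]].
det(A - λI) = 0 gives eigenvalues λ = -1, 3, 1.
For λ=-1: eigenvector (0,1,1).
For λ=3: eigenvector (1,0,-1).
For λ=1: eigenvector (1,-1,-1).
General solution: K_1e^(-t)(0,1,1) + K_2e^(3t)(1,0,-1) + K_3e^(t)(1,-1,-1).

u(t) = K_2e^(3t) + K_3e^(t), v(t) = K_1e^(-t) - K_3e^(t), w(t) = K_1e^(-t) - K_2e^(3t) - K_3e^(t)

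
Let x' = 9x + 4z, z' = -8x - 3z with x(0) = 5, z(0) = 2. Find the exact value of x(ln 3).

2895

A = [[9,4],[-8,-3]]; eigenvalues λ = 1, 5.
Eigenvectors: (1,-2) for λ=1, (-1,1) for λ=5.
From the initial condition, c_1 = -7, c_2 = -12.
x(ln 3) = (-7)(3^1)(1) + (-12)(3^5)(-1) = 2895.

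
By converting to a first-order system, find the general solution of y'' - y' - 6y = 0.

y(t) = K_1e^(3t) + K_2e^(-2t)

Let x_1 = y, x_2 = y'. Then x_1' = x_2 and x_2' = 6x_1 + x_2.
A = [[0,1],[6,1]]; det(A-λI) = λ^2 - λ - 6.
Eigenvalues λ = 3, -2 with eigenvectors (1,3), (1,-2).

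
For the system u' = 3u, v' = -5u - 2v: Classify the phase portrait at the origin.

saddle

A = [[3,0],[-5,-2]]; det(A-λI) = λ^2 - λ - 6.
λ = -2, 3: opposite signs.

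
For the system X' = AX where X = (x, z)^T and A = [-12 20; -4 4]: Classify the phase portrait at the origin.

stable spiral

A = [[-12,20],[-4,4]]; det(A-λI) = λ^2 + 8λ + 32.
λ = -4 ± 4i: negative real part.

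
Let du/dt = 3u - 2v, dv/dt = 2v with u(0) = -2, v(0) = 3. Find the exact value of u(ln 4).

-416

A = [[3,-2],[0,2]]; eigenvalues λ = 3, 2.
Eigenvectors: (-1,0) for λ=3, (2,1) for λ=2.
From the initial condition, c_1 = 8, c_2 = 3.
u(ln 4) = (8)(4^3)(-1) + (3)(4^2)(2) = -416.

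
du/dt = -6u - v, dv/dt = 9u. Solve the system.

u(t) = K_1e^(-3t) + K_2te^(-3t), v(t) = -3K_1e^(-3t) - 3K_2te^(-3t) - K_2e^(-3t)

Coefficient matrix A = [[-6, -1], [9, 0]].
Characteristic polynomial det(A - λI) = λ^2 + 6λ + 9 = 0.
Single eigenvalue λ = -3 with algebraic multiplicity 2.
Eigenvector v = (1,-3); generalized eigenvector w with (A-λI)w=v is (0,-1).
General solution: e^(-3t)[K_1·v + K_2·(t·v + w)].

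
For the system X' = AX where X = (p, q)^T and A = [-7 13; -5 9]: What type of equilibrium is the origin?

A = [[-7,13],[-5,9]]; det(A-λI) = λ^2 - 2λ + 2.
λ = 1 ± i: positive real part.

unstable spiral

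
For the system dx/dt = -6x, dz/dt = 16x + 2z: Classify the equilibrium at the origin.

saddle

A = [[-6,0],[16,2]]; det(A-λI) = λ^2 + 4λ - 12.
λ = -6, 2: opposite signs.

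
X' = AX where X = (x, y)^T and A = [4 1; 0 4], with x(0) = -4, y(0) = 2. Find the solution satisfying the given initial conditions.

x(t) = 2te^(4t) - 4e^(4t), y(t) = 2e^(4t)

Coefficient matrix A = [[4, 1], [0, 4]].
Characteristic polynomial det(A - λI) = λ^2 - 8λ + 16 = 0.
Single eigenvalue λ = 4 with algebraic multiplicity 2.
Eigenvector v = (1,0); generalized eigenvector w with (A-λI)w=v is (-1,1).
General solution: e^(4t)[C_1·v + C_2·(t·v + w)].
Applying x(0)=-4, y(0)=2 gives C_1=-2, C_2=2.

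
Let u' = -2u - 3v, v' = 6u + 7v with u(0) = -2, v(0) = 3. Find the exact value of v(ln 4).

516

A = [[-2,-3],[6,7]]; eigenvalues λ = 1, 4.
Eigenvectors: (-1,1) for λ=1, (-1,2) for λ=4.
From the initial condition, c_1 = 1, c_2 = 1.
v(ln 4) = (1)(4^1)(1) + (1)(4^4)(2) = 516.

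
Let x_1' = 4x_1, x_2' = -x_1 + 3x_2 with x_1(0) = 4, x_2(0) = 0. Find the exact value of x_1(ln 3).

324

A = [[4,0],[-1,3]]; eigenvalues λ = 3, 4.
Eigenvectors: (0,-1) for λ=3, (1,-1) for λ=4.
From the initial condition, c_1 = -4, c_2 = 4.
x_1(ln 3) = (-4)(3^3)(0) + (4)(3^4)(1) = 324.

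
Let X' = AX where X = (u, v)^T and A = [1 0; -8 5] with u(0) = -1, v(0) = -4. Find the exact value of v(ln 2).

-68

A = [[1,0],[-8,5]]; eigenvalues λ = 1, 5.
Eigenvectors: (-1,-2) for λ=1, (0,-1) for λ=5.
From the initial condition, c_1 = 1, c_2 = 2.
v(ln 2) = (1)(2^1)(-2) + (2)(2^5)(-1) = -68.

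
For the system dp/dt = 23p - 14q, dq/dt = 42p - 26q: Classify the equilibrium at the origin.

A = [[23,-14],[42,-26]]; det(A-λI) = λ^2 + 3λ - 10.
λ = 2, -5: opposite signs.

saddle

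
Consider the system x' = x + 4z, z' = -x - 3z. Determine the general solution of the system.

Coefficient matrix A = [[1, 4], [-1, -3]].
Characteristic polynomial det(A - λI) = λ^2 + 2λ + 1 = 0.
Single eigenvalue λ = -1 with algebraic multiplicity 2.
Eigenvector v = (-2,1); generalized eigenvector w with (A-λI)w=v is (1,-1).
General solution: e^(-t)[K_1·v + K_2·(t·v + w)].

x(t) = -2K_1e^(-t) - 2K_2te^(-t) + K_2e^(-t), z(t) = K_1e^(-t) + K_2te^(-t) - K_2e^(-t)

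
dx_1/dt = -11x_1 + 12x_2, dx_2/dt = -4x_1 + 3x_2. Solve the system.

Coefficient matrix A = [[-11, 12], [-4, 3]].
Characteristic polynomial det(A - λI) = λ^2 + 8λ + 15 = 0.
Eigenvalues λ = -3, -5.
For λ=-3: (A-λI) row 1 is [-8, 12], so an eigenvector is (-3, -2).
For λ=-5: (A-λI) row 1 is [-6, 12], so an eigenvector is (-2, -1).
General solution: K_1e^(-3t)(-3,-2) + K_2e^(-5t)(-2,-1).

x_1(t) = -3K_1e^(-3t) - 2K_2e^(-5t), x_2(t) = -2K_1e^(-3t) - K_2e^(-5t)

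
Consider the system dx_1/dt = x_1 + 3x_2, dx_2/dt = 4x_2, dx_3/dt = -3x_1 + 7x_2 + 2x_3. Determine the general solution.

x_1(t) = C_1e^(t) + C_2e^(4t), x_2(t) = C_2e^(4t), x_3(t) = 3C_1e^(t) + 2C_2e^(4t) + C_3e^(2t)

Coefficient matrix A = [[1, 3, 0], [0, 4, 0], [-3, 7, 2]].
det(A - λI) = 0 gives eigenvalues λ = 1, 4, 2.
For λ=1: eigenvector (1,0,3).
For λ=4: eigenvector (1,1,2).
For λ=2: eigenvector (0,0,1).
General solution: C_1e^(t)(1,0,3) + C_2e^(4t)(1,1,2) + C_3e^(2t)(0,0,1).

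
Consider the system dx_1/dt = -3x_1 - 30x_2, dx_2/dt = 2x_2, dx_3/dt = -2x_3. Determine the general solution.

Coefficient matrix A = [[-3, -30, 0], [0, 2, 0], [0, 0, -2]].
det(A - λI) = 0 gives eigenvalues λ = -3, 2, -2.
For λ=-3: eigenvector (1,0,0).
For λ=2: eigenvector (-6,1,0).
For λ=-2: eigenvector (0,0,1).
General solution: K_1e^(-3t)(1,0,0) + K_2e^(2t)(-6,1,0) + K_3e^(-2t)(0,0,1).

x_1(t) = K_1e^(-3t) - 6K_2e^(2t), x_2(t) = K_2e^(2t), x_3(t) = K_3e^(-2t)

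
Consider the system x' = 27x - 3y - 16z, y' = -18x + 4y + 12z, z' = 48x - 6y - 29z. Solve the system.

x(t) = -K_1e^(t) - K_2e^(-2t) - 2K_3e^(3t), y(t) = 2K_1e^(t) + K_2e^(-2t), z(t) = -2K_1e^(t) - 2K_2e^(-2t) - 3K_3e^(3t)

Coefficient matrix A = [[27, -3, -16], [-18, 4, 12], [48, -6, -29]].
det(A - λI) = 0 gives eigenvalues λ = 1, -2, 3.
For λ=1: eigenvector (-1,2,-2).
For λ=-2: eigenvector (-1,1,-2).
For λ=3: eigenvector (-2,0,-3).
General solution: K_1e^(t)(-1,2,-2) + K_2e^(-2t)(-1,1,-2) + K_3e^(3t)(-2,0,-3).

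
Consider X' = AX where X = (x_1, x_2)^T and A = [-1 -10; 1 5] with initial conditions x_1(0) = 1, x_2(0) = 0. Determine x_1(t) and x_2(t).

Coefficient matrix A = [[-1, -10], [1, 5]].
Characteristic polynomial det(A - λI) = λ^2 - 4λ + 5 = 0.
Eigenvalues λ = 2 ± i (complex conjugate pair).
For λ=2+i: an eigenvector is (1,0) - i(-3,1) = (1 + 3i, 0 - i).
A real fundamental pair from Re and Im of e^((2+i)t)v: X_1 = e^(2t)(cos(t)·(1,0) + sin(t)·(-3,1)), X_2 = e^(2t)(sin(t)·(1,0) - cos(t)·(-3,1)).
General solution: C_1X_1 + C_2X_2.
Applying x_1(0)=1, x_2(0)=0 gives C_1=1, C_2=0.

x_1(t) = -3e^(2t)sin(t) + e^(2t)cos(t), x_2(t) = e^(2t)sin(t)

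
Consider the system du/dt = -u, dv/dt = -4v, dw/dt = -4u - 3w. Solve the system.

u(t) = K_1e^(-t), v(t) = K_2e^(-4t), w(t) = -2K_1e^(-t) + K_3e^(-3t)

Coefficient matrix A = [[-1, 0, 0], [0, -4, 0], [-4, 0, -3]].
det(A - λI) = 0 gives eigenvalues λ = -1, -4, -3.
For λ=-1: eigenvector (1,0,-2).
For λ=-4: eigenvector (0,1,0).
For λ=-3: eigenvector (0,0,1).
General solution: K_1e^(-t)(1,0,-2) + K_2e^(-4t)(0,1,0) + K_3e^(-3t)(0,0,1).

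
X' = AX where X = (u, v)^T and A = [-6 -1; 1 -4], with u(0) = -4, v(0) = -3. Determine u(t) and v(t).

u(t) = 7te^(-5t) - 4e^(-5t), v(t) = -7te^(-5t) - 3e^(-5t)

Coefficient matrix A = [[-6, -1], [1, -4]].
Characteristic polynomial det(A - λI) = λ^2 + 10λ + 25 = 0.
Single eigenvalue λ = -5 with algebraic multiplicity 2.
Eigenvector v = (-1,1); generalized eigenvector w with (A-λI)w=v is (0,1).
General solution: e^(-5t)[K_1·v + K_2·(t·v + w)].
Applying u(0)=-4, v(0)=-3 gives K_1=4, K_2=-7.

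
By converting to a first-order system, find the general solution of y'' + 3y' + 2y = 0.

Let x_1 = y, x_2 = y'. Then x_1' = x_2 and x_2' = -2x_1 - 3x_2.
A = [[0,1],[-2,-3]]; det(A-λI) = λ^2 + 3λ + 2.
Eigenvalues λ = -1, -2 with eigenvectors (1,-1), (1,-2).

y(t) = K_1e^(-t) + K_2e^(-2t)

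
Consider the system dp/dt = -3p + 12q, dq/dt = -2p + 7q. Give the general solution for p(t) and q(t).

Coefficient matrix A = [[-3, 12], [-2, 7]].
Characteristic polynomial det(A - λI) = λ^2 - 4λ + 3 = 0.
Eigenvalues λ = 3, 1.
For λ=3: (A-λI) row 1 is [-6, 12], so an eigenvector is (2, 1).
For λ=1: (A-λI) row 1 is [-4, 12], so an eigenvector is (-3, -1).
General solution: c_1e^(3t)(2,1) + c_2e^(t)(-3,-1).

p(t) = 2c_1e^(3t) - 3c_2e^(t), q(t) = c_1e^(3t) - c_2e^(t)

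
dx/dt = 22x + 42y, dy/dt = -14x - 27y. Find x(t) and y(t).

Coefficient matrix A = [[22, 42], [-14, -27]].
Characteristic polynomial det(A - λI) = λ^2 + 5λ - 6 = 0.
Eigenvalues λ = 1, -6.
For λ=1: (A-λI) row 1 is [21, 42], so an eigenvector is (2, -1).
For λ=-6: (A-λI) row 1 is [28, 42], so an eigenvector is (-3, 2).
General solution: c_1e^(t)(2,-1) + c_2e^(-6t)(-3,2).

x(t) = 2c_1e^(t) - 3c_2e^(-6t), y(t) = -c_1e^(t) + 2c_2e^(-6t)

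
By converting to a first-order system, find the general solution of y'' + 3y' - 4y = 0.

Let x_1 = y, x_2 = y'. Then x_1' = x_2 and x_2' = 4x_1 - 3x_2.
A = [[0,1],[4,-3]]; det(A-λI) = λ^2 + 3λ - 4.
Eigenvalues λ = -4, 1 with eigenvectors (1,-4), (1,1).

y(t) = K_1e^(-4t) + K_2e^(t)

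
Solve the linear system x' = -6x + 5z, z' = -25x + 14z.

Coefficient matrix A = [[-6, 5], [-25, 14]].
Characteristic polynomial det(A - λI) = λ^2 - 8λ + 41 = 0.
Eigenvalues λ = 4 ± 5i (complex conjugate pair).
For λ=4+5i: an eigenvector is (0,-1) - i(-1,-2) = (0 + i, -1 + 2i).
A real fundamental pair from Re and Im of e^((4+5i)t)v: X_1 = e^(4t)(cos(5t)·(0,-1) + sin(5t)·(-1,-2)), X_2 = e^(4t)(sin(5t)·(0,-1) - cos(5t)·(-1,-2)).
General solution: K_1X_1 + K_2X_2.

x(t) = -K_1e^(4t)sin(5t) + K_2e^(4t)cos(5t), z(t) = -2K_1e^(4t)sin(5t) - K_1e^(4t)cos(5t) - K_2e^(4t)sin(5t) + 2K_2e^(4t)cos(5t)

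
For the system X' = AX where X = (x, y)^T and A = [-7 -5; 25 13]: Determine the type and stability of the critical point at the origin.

unstable spiral

A = [[-7,-5],[25,13]]; det(A-λI) = λ^2 - 6λ + 34.
λ = 3 ± 5i: positive real part.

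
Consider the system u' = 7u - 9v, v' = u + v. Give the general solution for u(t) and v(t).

u(t) = -3c_1e^(4t) - 3c_2te^(4t) - c_2e^(4t), v(t) = -c_1e^(4t) - c_2te^(4t)

Coefficient matrix A = [[7, -9], [1, 1]].
Characteristic polynomial det(A - λI) = λ^2 - 8λ + 16 = 0.
Single eigenvalue λ = 4 with algebraic multiplicity 2.
Eigenvector v = (-3,-1); generalized eigenvector w with (A-λI)w=v is (-1,0).
General solution: e^(4t)[c_1·v + c_2·(t·v + w)].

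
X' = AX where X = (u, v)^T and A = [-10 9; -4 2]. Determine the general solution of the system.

Coefficient matrix A = [[-10, 9], [-4, 2]].
Characteristic polynomial det(A - λI) = λ^2 + 8λ + 16 = 0.
Single eigenvalue λ = -4 with algebraic multiplicity 2.
Eigenvector v = (-3,-2); generalized eigenvector w with (A-λI)w=v is (-1,-1).
General solution: e^(-4t)[K_1·v + K_2·(t·v + w)].

u(t) = -3K_1e^(-4t) - 3K_2te^(-4t) - K_2e^(-4t), v(t) = -2K_1e^(-4t) - 2K_2te^(-4t) - K_2e^(-4t)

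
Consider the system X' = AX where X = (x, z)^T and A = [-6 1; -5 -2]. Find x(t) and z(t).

Coefficient matrix A = [[-6, 1], [-5, -2]].
Characteristic polynomial det(A - λI) = λ^2 + 8λ + 17 = 0.
Eigenvalues λ = -4 ± i (complex conjugate pair).
For λ=-4+i: an eigenvector is (0,1) - i(1,2) = (0 - i, 1 - 2i).
A real fundamental pair from Re and Im of e^((-4+i)t)v: X_1 = e^(-4t)(cos(t)·(0,1) + sin(t)·(1,2)), X_2 = e^(-4t)(sin(t)·(0,1) - cos(t)·(1,2)).
General solution: K_1X_1 + K_2X_2.

x(t) = K_1e^(-4t)sin(t) - K_2e^(-4t)cos(t), z(t) = 2K_1e^(-4t)sin(t) + K_1e^(-4t)cos(t) + K_2e^(-4t)sin(t) - 2K_2e^(-4t)cos(t)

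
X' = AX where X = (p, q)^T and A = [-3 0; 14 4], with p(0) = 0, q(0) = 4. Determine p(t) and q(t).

Coefficient matrix A = [[-3, 0], [14, 4]].
Characteristic polynomial det(A - λI) = λ^2 - λ - 12 = 0.
Eigenvalues λ = 4, -3.
For λ=4: (A-λI) row 1 is [-7, 0], so an eigenvector is (0, 1).
For λ=-3: (A-λI) row 2 is [14, 7], so an eigenvector is (1, -2).
General solution: K_1e^(4t)(0,1) + K_2e^(-3t)(1,-2).
Applying p(0)=0, q(0)=4 gives K_1=4, K_2=0.

p(t) = 0, q(t) = 4e^(4t)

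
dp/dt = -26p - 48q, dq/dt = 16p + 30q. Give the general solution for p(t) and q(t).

Coefficient matrix A = [[-26, -48], [16, 30]].
Characteristic polynomial det(A - λI) = λ^2 - 4λ - 12 = 0.
Eigenvalues λ = 6, -2.
For λ=6: (A-λI) row 1 is [-32, -48], so an eigenvector is (-3, 2).
For λ=-2: (A-λI) row 1 is [-24, -48], so an eigenvector is (2, -1).
General solution: K_1e^(6t)(-3,2) + K_2e^(-2t)(2,-1).

p(t) = -3K_1e^(6t) + 2K_2e^(-2t), q(t) = 2K_1e^(6t) - K_2e^(-2t)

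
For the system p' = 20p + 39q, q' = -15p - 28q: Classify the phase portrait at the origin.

A = [[20,39],[-15,-28]]; det(A-λI) = λ^2 + 8λ + 25.
λ = -4 ± 3i: negative real part.

stable spiral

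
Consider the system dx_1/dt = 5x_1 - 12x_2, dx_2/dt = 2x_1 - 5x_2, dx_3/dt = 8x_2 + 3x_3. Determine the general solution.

x_1(t) = 3K_1e^(t) + 2K_2e^(-t), x_2(t) = K_1e^(t) + K_2e^(-t), x_3(t) = -4K_1e^(t) - 2K_2e^(-t) + K_3e^(3t)

Coefficient matrix A = [[5, -12, 0], [2, -5, 0], [0, 8, 3]].
det(A - λI) = 0 gives eigenvalues λ = 1, -1, 3.
For λ=1: eigenvector (3,1,-4).
For λ=-1: eigenvector (2,1,-2).
For λ=3: eigenvector (0,0,1).
General solution: K_1e^(t)(3,1,-4) + K_2e^(-t)(2,1,-2) + K_3e^(3t)(0,0,1).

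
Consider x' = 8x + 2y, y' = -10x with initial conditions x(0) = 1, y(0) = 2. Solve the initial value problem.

Coefficient matrix A = [[8, 2], [-10, 0]].
Characteristic polynomial det(A - λI) = λ^2 - 8λ + 20 = 0.
Eigenvalues λ = 4 ± 2i (complex conjugate pair).
For λ=4+2i: an eigenvector is (1,-2) - i(0,-1) = (1, -2 + i).
A real fundamental pair from Re and Im of e^((4+2i)t)v: X_1 = e^(4t)(cos(2t)·(1,-2) + sin(2t)·(0,-1)), X_2 = e^(4t)(sin(2t)·(1,-2) - cos(2t)·(0,-1)).
General solution: K_1X_1 + K_2X_2.
Applying x(0)=1, y(0)=2 gives K_1=1, K_2=4.

x(t) = 4e^(4t)sin(2t) + e^(4t)cos(2t), y(t) = -9e^(4t)sin(2t) + 2e^(4t)cos(2t)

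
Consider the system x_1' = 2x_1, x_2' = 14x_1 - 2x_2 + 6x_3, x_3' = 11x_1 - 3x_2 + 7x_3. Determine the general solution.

Coefficient matrix A = [[2, 0, 0], [14, -2, 6], [11, -3, 7]].
det(A - λI) = 0 gives eigenvalues λ = 4, 2, 1.
For λ=4: eigenvector (0,-1,-1).
For λ=2: eigenvector (1,2,-1).
For λ=1: eigenvector (0,2,1).
General solution: K_1e^(4t)(0,-1,-1) + K_2e^(2t)(1,2,-1) + K_3e^(t)(0,2,1).

x_1(t) = K_2e^(2t), x_2(t) = -K_1e^(4t) + 2K_2e^(2t) + 2K_3e^(t), x_3(t) = -K_1e^(4t) - K_2e^(2t) + K_3e^(t)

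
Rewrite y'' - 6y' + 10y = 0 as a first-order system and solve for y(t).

Let x_1 = y, x_2 = y'. Then x_1' = x_2 and x_2' = -10x_1 + 6x_2.
A = [[0,1],[-10,6]]; det(A-λI) = λ^2 - 6λ + 10.
Eigenvalues λ = 3 ± i.

y(t) = C_1e^(3t)cos(t) + C_2e^(3t)sin(t)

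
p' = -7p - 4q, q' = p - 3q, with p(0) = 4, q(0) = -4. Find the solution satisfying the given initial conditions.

Coefficient matrix A = [[-7, -4], [1, -3]].
Characteristic polynomial det(A - λI) = λ^2 + 10λ + 25 = 0.
Single eigenvalue λ = -5 with algebraic multiplicity 2.
Eigenvector v = (2,-1); generalized eigenvector w with (A-λI)w=v is (-3,1).
General solution: e^(-5t)[C_1·v + C_2·(t·v + w)].
Applying p(0)=4, q(0)=-4 gives C_1=8, C_2=4.

p(t) = 8te^(-5t) + 4e^(-5t), q(t) = -4te^(-5t) - 4e^(-5t)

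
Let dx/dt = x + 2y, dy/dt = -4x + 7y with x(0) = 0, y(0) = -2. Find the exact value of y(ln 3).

-918

A = [[1,2],[-4,7]]; eigenvalues λ = 3, 5.
Eigenvectors: (-1,-1) for λ=3, (1,2) for λ=5.
From the initial condition, c_1 = -2, c_2 = -2.
y(ln 3) = (-2)(3^3)(-1) + (-2)(3^5)(2) = -918.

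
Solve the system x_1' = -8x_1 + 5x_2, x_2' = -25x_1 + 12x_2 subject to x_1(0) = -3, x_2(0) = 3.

x_1(t) = 9e^(2t)sin(5t) - 3e^(2t)cos(5t), x_2(t) = 21e^(2t)sin(5t) + 3e^(2t)cos(5t)

Coefficient matrix A = [[-8, 5], [-25, 12]].
Characteristic polynomial det(A - λI) = λ^2 - 4λ + 29 = 0.
Eigenvalues λ = 2 ± 5i (complex conjugate pair).
For λ=2+5i: an eigenvector is (1,2) - i(0,-1) = (1, 2 + i).
A real fundamental pair from Re and Im of e^((2+5i)t)v: X_1 = e^(2t)(cos(5t)·(1,2) + sin(5t)·(0,-1)), X_2 = e^(2t)(sin(5t)·(1,2) - cos(5t)·(0,-1)).
General solution: K_1X_1 + K_2X_2.
Applying x_1(0)=-3, x_2(0)=3 gives K_1=-3, K_2=9.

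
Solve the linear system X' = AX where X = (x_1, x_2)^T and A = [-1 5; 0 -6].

Coefficient matrix A = [[-1, 5], [0, -6]].
Characteristic polynomial det(A - λI) = λ^2 + 7λ + 6 = 0.
Eigenvalues λ = -6, -1.
For λ=-6: (A-λI) row 1 is [5, 5], so an eigenvector is (-1, 1).
For λ=-1: (A-λI) row 1 is [0, 5], so an eigenvector is (-1, 0).
General solution: K_1e^(-6t)(-1,1) + K_2e^(-t)(-1,0).

x_1(t) = -K_1e^(-6t) - K_2e^(-t), x_2(t) = K_1e^(-6t)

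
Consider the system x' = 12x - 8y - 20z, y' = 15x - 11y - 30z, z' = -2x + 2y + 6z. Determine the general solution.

x(t) = C_2e^(4t) + 2C_3e^(2t), y(t) = -5C_1e^(t) + C_2e^(4t), z(t) = 2C_1e^(t) + C_3e^(2t)

Coefficient matrix A = [[12, -8, -20], [15, -11, -30], [-2, 2, 6]].
det(A - λI) = 0 gives eigenvalues λ = 1, 4, 2.
For λ=1: eigenvector (0,-5,2).
For λ=4: eigenvector (1,1,0).
For λ=2: eigenvector (2,0,1).
General solution: C_1e^(t)(0,-5,2) + C_2e^(4t)(1,1,0) + C_3e^(2t)(2,0,1).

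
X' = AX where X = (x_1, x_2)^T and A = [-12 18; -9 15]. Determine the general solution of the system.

x_1(t) = -c_1e^(6t) - 2c_2e^(-3t), x_2(t) = -c_1e^(6t) - c_2e^(-3t)

Coefficient matrix A = [[-12, 18], [-9, 15]].
Characteristic polynomial det(A - λI) = λ^2 - 3λ - 18 = 0.
Eigenvalues λ = 6, -3.
For λ=6: (A-λI) row 1 is [-18, 18], so an eigenvector is (-1, -1).
For λ=-3: (A-λI) row 1 is [-9, 18], so an eigenvector is (-2, -1).
General solution: c_1e^(6t)(-1,-1) + c_2e^(-3t)(-2,-1).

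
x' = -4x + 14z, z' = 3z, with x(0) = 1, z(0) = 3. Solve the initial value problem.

Coefficient matrix A = [[-4, 14], [0, 3]].
Characteristic polynomial det(A - λI) = λ^2 + λ - 12 = 0.
Eigenvalues λ = -4, 3.
For λ=-4: (A-λI) row 1 is [0, 14], so an eigenvector is (1, 0).
For λ=3: (A-λI) row 1 is [-7, 14], so an eigenvector is (2, 1).
General solution: C_1e^(-4t)(1,0) + C_2e^(3t)(2,1).
Applying x(0)=1, z(0)=3 gives C_1=-5, C_2=3.

x(t) = 6e^(3t) - 5e^(-4t), z(t) = 3e^(3t)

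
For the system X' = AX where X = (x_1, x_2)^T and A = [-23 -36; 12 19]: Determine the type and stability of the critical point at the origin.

saddle

A = [[-23,-36],[12,19]]; det(A-λI) = λ^2 + 4λ - 5.
λ = 1, -5: opposite signs.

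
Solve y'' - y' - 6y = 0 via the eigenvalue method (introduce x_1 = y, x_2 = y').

Let x_1 = y, x_2 = y'. Then x_1' = x_2 and x_2' = 6x_1 + x_2.
A = [[0,1],[6,1]]; det(A-λI) = λ^2 - λ - 6.
Eigenvalues λ = -2, 3 with eigenvectors (1,-2), (1,3).

y(t) = c_1e^(-2t) + c_2e^(3t)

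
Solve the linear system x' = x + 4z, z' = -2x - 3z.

x(t) = -c_1e^(-t)sin(2t) - c_1e^(-t)cos(2t) - c_2e^(-t)sin(2t) + c_2e^(-t)cos(2t), z(t) = c_1e^(-t)sin(2t) - c_2e^(-t)cos(2t)

Coefficient matrix A = [[1, 4], [-2, -3]].
Characteristic polynomial det(A - λI) = λ^2 + 2λ + 5 = 0.
Eigenvalues λ = -1 ± 2i (complex conjugate pair).
For λ=-1+2i: an eigenvector is (-1,0) - i(-1,1) = (-1 + i, 0 - i).
A real fundamental pair from Re and Im of e^((-1+2i)t)v: X_1 = e^(-t)(cos(2t)·(-1,0) + sin(2t)·(-1,1)), X_2 = e^(-t)(sin(2t)·(-1,0) - cos(2t)·(-1,1)).
General solution: c_1X_1 + c_2X_2.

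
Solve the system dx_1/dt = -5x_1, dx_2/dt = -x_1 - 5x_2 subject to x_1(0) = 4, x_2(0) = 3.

Coefficient matrix A = [[-5, 0], [-1, -5]].
Characteristic polynomial det(A - λI) = λ^2 + 10λ + 25 = 0.
Single eigenvalue λ = -5 with algebraic multiplicity 2.
Eigenvector v = (0,-1); generalized eigenvector w with (A-λI)w=v is (1,-2).
General solution: e^(-5t)[K_1·v + K_2·(t·v + w)].
Applying x_1(0)=4, x_2(0)=3 gives K_1=-11, K_2=4.

x_1(t) = 4e^(-5t), x_2(t) = -4te^(-5t) + 3e^(-5t)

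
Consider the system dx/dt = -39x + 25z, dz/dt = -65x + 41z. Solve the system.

Coefficient matrix A = [[-39, 25], [-65, 41]].
Characteristic polynomial det(A - λI) = λ^2 - 2λ + 26 = 0.
Eigenvalues λ = 1 ± 5i (complex conjugate pair).
For λ=1+5i: an eigenvector is (-2,-3) - i(1,2) = (-2 - i, -3 - 2i).
A real fundamental pair from Re and Im of e^((1+5i)t)v: X_1 = e^(t)(cos(5t)·(-2,-3) + sin(5t)·(1,2)), X_2 = e^(t)(sin(5t)·(-2,-3) - cos(5t)·(1,2)).
General solution: C_1X_1 + C_2X_2.

x(t) = C_1e^(t)sin(5t) - 2C_1e^(t)cos(5t) - 2C_2e^(t)sin(5t) - C_2e^(t)cos(5t), z(t) = 2C_1e^(t)sin(5t) - 3C_1e^(t)cos(5t) - 3C_2e^(t)sin(5t) - 2C_2e^(t)cos(5t)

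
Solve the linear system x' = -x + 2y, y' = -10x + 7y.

Coefficient matrix A = [[-1, 2], [-10, 7]].
Characteristic polynomial det(A - λI) = λ^2 - 6λ + 13 = 0.
Eigenvalues λ = 3 ± 2i (complex conjugate pair).
For λ=3+2i: an eigenvector is (1,2) - i(0,-1) = (1, 2 + i).
A real fundamental pair from Re and Im of e^((3+2i)t)v: X_1 = e^(3t)(cos(2t)·(1,2) + sin(2t)·(0,-1)), X_2 = e^(3t)(sin(2t)·(1,2) - cos(2t)·(0,-1)).
General solution: c_1X_1 + c_2X_2.

x(t) = c_1e^(3t)cos(2t) + c_2e^(3t)sin(2t), y(t) = -c_1e^(3t)sin(2t) + 2c_1e^(3t)cos(2t) + 2c_2e^(3t)sin(2t) + c_2e^(3t)cos(2t)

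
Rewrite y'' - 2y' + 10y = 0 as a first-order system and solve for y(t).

y(t) = c_1e^(t)cos(3t) + c_2e^(t)sin(3t)

Let x_1 = y, x_2 = y'. Then x_1' = x_2 and x_2' = -10x_1 + 2x_2.
A = [[0,1],[-10,2]]; det(A-λI) = λ^2 - 2λ + 10.
Eigenvalues λ = 1 ± 3i.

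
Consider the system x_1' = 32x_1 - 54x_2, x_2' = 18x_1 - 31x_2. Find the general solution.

Coefficient matrix A = [[32, -54], [18, -31]].
Characteristic polynomial det(A - λI) = λ^2 - λ - 20 = 0.
Eigenvalues λ = -4, 5.
For λ=-4: (A-λI) row 1 is [36, -54], so an eigenvector is (3, 2).
For λ=5: (A-λI) row 1 is [27, -54], so an eigenvector is (2, 1).
General solution: c_1e^(-4t)(3,2) + c_2e^(5t)(2,1).

x_1(t) = 3c_1e^(-4t) + 2c_2e^(5t), x_2(t) = 2c_1e^(-4t) + c_2e^(5t)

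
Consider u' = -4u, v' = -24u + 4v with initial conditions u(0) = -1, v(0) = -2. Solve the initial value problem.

Coefficient matrix A = [[-4, 0], [-24, 4]].
Characteristic polynomial det(A - λI) = λ^2 - 16 = 0.
Eigenvalues λ = -4, 4.
For λ=-4: (A-λI) row 2 is [-24, 8], so an eigenvector is (-1, -3).
For λ=4: (A-λI) row 1 is [-8, 0], so an eigenvector is (0, 1).
General solution: c_1e^(-4t)(-1,-3) + c_2e^(4t)(0,1).
Applying u(0)=-1, v(0)=-2 gives c_1=1, c_2=1.

u(t) = -e^(-4t), v(t) = e^(4t) - 3e^(-4t)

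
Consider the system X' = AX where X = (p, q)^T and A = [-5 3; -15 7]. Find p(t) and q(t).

p(t) = c_1e^(t)sin(3t) - c_2e^(t)cos(3t), q(t) = 2c_1e^(t)sin(3t) + c_1e^(t)cos(3t) + c_2e^(t)sin(3t) - 2c_2e^(t)cos(3t)

Coefficient matrix A = [[-5, 3], [-15, 7]].
Characteristic polynomial det(A - λI) = λ^2 - 2λ + 10 = 0.
Eigenvalues λ = 1 ± 3i (complex conjugate pair).
For λ=1+3i: an eigenvector is (0,1) - i(1,2) = (0 - i, 1 - 2i).
A real fundamental pair from Re and Im of e^((1+3i)t)v: X_1 = e^(t)(cos(3t)·(0,1) + sin(3t)·(1,2)), X_2 = e^(t)(sin(3t)·(0,1) - cos(3t)·(1,2)).
General solution: c_1X_1 + c_2X_2.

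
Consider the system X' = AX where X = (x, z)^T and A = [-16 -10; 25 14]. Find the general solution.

x(t) = -K_1e^(-t)sin(5t) - K_1e^(-t)cos(5t) - K_2e^(-t)sin(5t) + K_2e^(-t)cos(5t), z(t) = K_1e^(-t)sin(5t) + 2K_1e^(-t)cos(5t) + 2K_2e^(-t)sin(5t) - K_2e^(-t)cos(5t)

Coefficient matrix A = [[-16, -10], [25, 14]].
Characteristic polynomial det(A - λI) = λ^2 + 2λ + 26 = 0.
Eigenvalues λ = -1 ± 5i (complex conjugate pair).
For λ=-1+5i: an eigenvector is (-1,2) - i(-1,1) = (-1 + i, 2 - i).
A real fundamental pair from Re and Im of e^((-1+5i)t)v: X_1 = e^(-t)(cos(5t)·(-1,2) + sin(5t)·(-1,1)), X_2 = e^(-t)(sin(5t)·(-1,2) - cos(5t)·(-1,1)).
General solution: K_1X_1 + K_2X_2.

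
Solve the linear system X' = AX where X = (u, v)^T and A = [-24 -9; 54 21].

u(t) = K_1e^(3t) + K_2e^(-6t), v(t) = -3K_1e^(3t) - 2K_2e^(-6t)

Coefficient matrix A = [[-24, -9], [54, 21]].
Characteristic polynomial det(A - λI) = λ^2 + 3λ - 18 = 0.
Eigenvalues λ = 3, -6.
For λ=3: (A-λI) row 1 is [-27, -9], so an eigenvector is (1, -3).
For λ=-6: (A-λI) row 1 is [-18, -9], so an eigenvector is (1, -2).
General solution: K_1e^(3t)(1,-3) + K_2e^(-6t)(1,-2).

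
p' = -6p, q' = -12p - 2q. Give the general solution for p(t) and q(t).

p(t) = -C_1e^(-6t), q(t) = -3C_1e^(-6t) + C_2e^(-2t)

Coefficient matrix A = [[-6, 0], [-12, -2]].
Characteristic polynomial det(A - λI) = λ^2 + 8λ + 12 = 0.
Eigenvalues λ = -6, -2.
For λ=-6: (A-λI) row 2 is [-12, 4], so an eigenvector is (-1, -3).
For λ=-2: (A-λI) row 1 is [-4, 0], so an eigenvector is (0, 1).
General solution: C_1e^(-6t)(-1,-3) + C_2e^(-2t)(0,1).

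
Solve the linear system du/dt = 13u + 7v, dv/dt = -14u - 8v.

Coefficient matrix A = [[13, 7], [-14, -8]].
Characteristic polynomial det(A - λI) = λ^2 - 5λ - 6 = 0.
Eigenvalues λ = 6, -1.
For λ=6: (A-λI) row 1 is [7, 7], so an eigenvector is (-1, 1).
For λ=-1: (A-λI) row 1 is [14, 7], so an eigenvector is (-1, 2).
General solution: K_1e^(6t)(-1,1) + K_2e^(-t)(-1,2).

u(t) = -K_1e^(6t) - K_2e^(-t), v(t) = K_1e^(6t) + 2K_2e^(-t)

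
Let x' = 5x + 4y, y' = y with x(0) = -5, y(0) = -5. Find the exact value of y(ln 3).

A = [[5,4],[0,1]]; eigenvalues λ = 5, 1.
Eigenvectors: (1,0) for λ=5, (1,-1) for λ=1.
From the initial condition, c_1 = -10, c_2 = 5.
y(ln 3) = (-10)(3^5)(0) + (5)(3^1)(-1) = -15.

-15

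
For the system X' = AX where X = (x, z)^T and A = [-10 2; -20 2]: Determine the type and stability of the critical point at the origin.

stable spiral

A = [[-10,2],[-20,2]]; det(A-λI) = λ^2 + 8λ + 20.
λ = -4 ± 2i: negative real part.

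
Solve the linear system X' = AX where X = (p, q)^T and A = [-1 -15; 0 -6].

Coefficient matrix A = [[-1, -15], [0, -6]].
Characteristic polynomial det(A - λI) = λ^2 + 7λ + 6 = 0.
Eigenvalues λ = -6, -1.
For λ=-6: (A-λI) row 1 is [5, -15], so an eigenvector is (-3, -1).
For λ=-1: (A-λI) row 1 is [0, -15], so an eigenvector is (-1, 0).
General solution: c_1e^(-6t)(-3,-1) + c_2e^(-t)(-1,0).

p(t) = -3c_1e^(-6t) - c_2e^(-t), q(t) = -c_1e^(-6t)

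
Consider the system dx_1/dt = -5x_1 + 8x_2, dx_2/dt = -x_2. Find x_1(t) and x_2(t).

Coefficient matrix A = [[-5, 8], [0, -1]].
Characteristic polynomial det(A - λI) = λ^2 + 6λ + 5 = 0.
Eigenvalues λ = -1, -5.
For λ=-1: (A-λI) row 1 is [-4, 8], so an eigenvector is (2, 1).
For λ=-5: (A-λI) row 1 is [0, 8], so an eigenvector is (-1, 0).
General solution: c_1e^(-t)(2,1) + c_2e^(-5t)(-1,0).

x_1(t) = 2c_1e^(-t) - c_2e^(-5t), x_2(t) = c_1e^(-t)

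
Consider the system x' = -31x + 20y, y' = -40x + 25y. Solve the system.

Coefficient matrix A = [[-31, 20], [-40, 25]].
Characteristic polynomial det(A - λI) = λ^2 + 6λ + 25 = 0.
Eigenvalues λ = -3 ± 4i (complex conjugate pair).
For λ=-3+4i: an eigenvector is (-1,-1) - i(2,3) = (-1 - 2i, -1 - 3i).
A real fundamental pair from Re and Im of e^((-3+4i)t)v: X_1 = e^(-3t)(cos(4t)·(-1,-1) + sin(4t)·(2,3)), X_2 = e^(-3t)(sin(4t)·(-1,-1) - cos(4t)·(2,3)).
General solution: C_1X_1 + C_2X_2.

x(t) = 2C_1e^(-3t)sin(4t) - C_1e^(-3t)cos(4t) - C_2e^(-3t)sin(4t) - 2C_2e^(-3t)cos(4t), y(t) = 3C_1e^(-3t)sin(4t) - C_1e^(-3t)cos(4t) - C_2e^(-3t)sin(4t) - 3C_2e^(-3t)cos(4t)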